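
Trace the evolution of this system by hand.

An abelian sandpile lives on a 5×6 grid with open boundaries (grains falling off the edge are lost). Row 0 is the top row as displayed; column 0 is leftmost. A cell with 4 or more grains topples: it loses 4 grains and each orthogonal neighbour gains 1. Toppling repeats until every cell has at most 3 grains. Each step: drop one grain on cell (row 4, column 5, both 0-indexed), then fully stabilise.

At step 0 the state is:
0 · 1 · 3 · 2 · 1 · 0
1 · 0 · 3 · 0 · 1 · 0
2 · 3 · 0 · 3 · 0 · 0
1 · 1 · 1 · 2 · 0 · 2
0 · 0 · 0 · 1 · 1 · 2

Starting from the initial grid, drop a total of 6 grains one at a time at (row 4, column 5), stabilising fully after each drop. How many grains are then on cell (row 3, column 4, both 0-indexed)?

0) 0 · 1 · 3 · 2 · 1 · 0
1 · 0 · 3 · 0 · 1 · 0
2 · 3 · 0 · 3 · 0 · 0
1 · 1 · 1 · 2 · 0 · 2
0 · 0 · 0 · 1 · 1 · 2
1) 0 · 1 · 3 · 2 · 1 · 0
1 · 0 · 3 · 0 · 1 · 0
2 · 3 · 0 · 3 · 0 · 0
1 · 1 · 1 · 2 · 0 · 2
0 · 0 · 0 · 1 · 1 · 3
2) 0 · 1 · 3 · 2 · 1 · 0
1 · 0 · 3 · 0 · 1 · 0
2 · 3 · 0 · 3 · 0 · 0
1 · 1 · 1 · 2 · 0 · 3
0 · 0 · 0 · 1 · 2 · 0
3) 0 · 1 · 3 · 2 · 1 · 0
1 · 0 · 3 · 0 · 1 · 0
2 · 3 · 0 · 3 · 0 · 0
1 · 1 · 1 · 2 · 0 · 3
0 · 0 · 0 · 1 · 2 · 1
4) 0 · 1 · 3 · 2 · 1 · 0
1 · 0 · 3 · 0 · 1 · 0
2 · 3 · 0 · 3 · 0 · 0
1 · 1 · 1 · 2 · 0 · 3
0 · 0 · 0 · 1 · 2 · 2
5) 0 · 1 · 3 · 2 · 1 · 0
1 · 0 · 3 · 0 · 1 · 0
2 · 3 · 0 · 3 · 0 · 0
1 · 1 · 1 · 2 · 0 · 3
0 · 0 · 0 · 1 · 2 · 3
6) 0 · 1 · 3 · 2 · 1 · 0
1 · 0 · 3 · 0 · 1 · 0
2 · 3 · 0 · 3 · 0 · 1
1 · 1 · 1 · 2 · 1 · 0
0 · 0 · 0 · 1 · 3 · 1

1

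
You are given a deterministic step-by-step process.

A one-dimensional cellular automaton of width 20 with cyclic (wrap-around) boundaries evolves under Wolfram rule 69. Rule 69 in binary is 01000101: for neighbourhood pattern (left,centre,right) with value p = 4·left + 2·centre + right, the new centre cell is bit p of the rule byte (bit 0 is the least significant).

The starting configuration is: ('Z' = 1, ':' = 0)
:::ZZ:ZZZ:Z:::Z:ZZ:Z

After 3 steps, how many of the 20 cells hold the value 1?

9

t=0: :::ZZ:ZZZ:Z:::Z:ZZ:Z
t=1: :Z::Z:::Z:Z:Z:Z::Z:Z
t=2: :Z::Z:Z:Z:Z:Z:Z::Z:Z
t=3: :Z::Z:Z:Z:Z:Z:Z::Z:Z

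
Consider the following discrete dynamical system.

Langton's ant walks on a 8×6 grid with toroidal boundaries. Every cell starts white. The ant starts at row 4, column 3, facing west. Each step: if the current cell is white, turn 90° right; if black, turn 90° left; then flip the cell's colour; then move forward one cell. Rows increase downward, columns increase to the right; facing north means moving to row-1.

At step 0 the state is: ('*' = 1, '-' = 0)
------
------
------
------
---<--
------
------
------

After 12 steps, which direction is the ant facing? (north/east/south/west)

west

t=0: ------
------
------
------
---<--
------
------
------
t=1: ------
------
------
---^--
---*--
------
------
------
t=2: ------
------
------
---*>-
---*--
------
------
------
t=3: ------
------
------
---**-
---*v-
------
------
------
t=4: ------
------
------
---**-
---<*-
------
------
------
t=5: ------
------
------
---**-
----*-
---v--
------
------
t=6: ------
------
------
---**-
----*-
--<*--
------
------
t=7: ------
------
------
---**-
--^-*-
--**--
------
------
t=8: ------
------
------
---**-
--*>*-
--**--
------
------
t=9: ------
------
------
---**-
--***-
--*v--
------
------
t=10: ------
------
------
---**-
--***-
--*->-
------
------
t=11: ------
------
------
---**-
--***-
--*-*-
----v-
------
t=12: ------
------
------
---**-
--***-
--*-*-
---<*-
------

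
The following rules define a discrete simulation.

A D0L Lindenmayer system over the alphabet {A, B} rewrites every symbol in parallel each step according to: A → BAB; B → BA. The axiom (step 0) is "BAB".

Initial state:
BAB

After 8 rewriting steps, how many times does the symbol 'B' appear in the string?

[0] BAB
[1] BABABBA
[2] BABABBABABBABABAB
[3] BABABBABABBABABABBABABBABABABBABABBABABBA
[4] BABABBABABBABABABBABABBABABABBABABBABABBABABABBABABBABABABBABABBABABBABABABBABABBABABABBABABBABABAB
[5] BABABBABABBABABABBABABBABABABBABABBABABBABABABBABABBABABAB…BABABBABABBABABABBABABBABABBABABABBABABBABABABBABABBABABBA  (len 239)
[6] BABABBABABBABABABBABABBABABABBABABBABABBABABABBABABBABABAB…BABABBABABBABABABBABABBABABBABABABBABABBABABABBABABBABABAB  (len 577)
[7] BABABBABABBABABABBABABBABABABBABABBABABBABABABBABABBABABAB…BABABBABABBABABABBABABBABABBABABABBABABBABABABBABABBABABBA  (len 1393)
[8] BABABBABABBABABABBABABBABABABBABABBABABBABABABBABABBABABAB…BABABBABABBABABABBABABBABABBABABABBABABBABABABBABABBABABAB  (len 3363)

1970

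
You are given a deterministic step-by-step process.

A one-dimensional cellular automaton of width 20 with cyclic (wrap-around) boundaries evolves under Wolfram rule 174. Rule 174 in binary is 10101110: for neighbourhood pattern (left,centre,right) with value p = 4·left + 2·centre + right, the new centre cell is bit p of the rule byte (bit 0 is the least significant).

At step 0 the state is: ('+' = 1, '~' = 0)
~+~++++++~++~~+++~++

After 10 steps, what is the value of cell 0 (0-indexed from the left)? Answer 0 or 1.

gen 0: ~+~++++++~++~~+++~++
gen 1: ++++++++~++~~+++~++~
gen 2: +++++++~++~~+++~++~+
gen 3: ++++++~++~~+++~++~++
gen 4: +++++~++~~+++~++~+++
gen 5: ++++~++~~+++~++~++++
gen 6: +++~++~~+++~++~+++++
gen 7: ++~++~~+++~++~++++++
gen 8: +~++~~+++~++~+++++++
gen 9: ~++~~+++~++~++++++++
gen 10: ++~~+++~++~++++++++~

1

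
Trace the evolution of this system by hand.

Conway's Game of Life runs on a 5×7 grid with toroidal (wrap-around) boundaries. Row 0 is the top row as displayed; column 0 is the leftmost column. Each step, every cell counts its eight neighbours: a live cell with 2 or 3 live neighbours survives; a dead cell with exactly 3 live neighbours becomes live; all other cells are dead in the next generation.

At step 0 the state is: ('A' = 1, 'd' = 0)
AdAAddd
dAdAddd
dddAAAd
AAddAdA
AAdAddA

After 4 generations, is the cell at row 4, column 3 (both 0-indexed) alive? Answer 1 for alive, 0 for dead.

0) AdAAddd
dAdAddd
dddAAAd
AAddAdA
AAdAddA
1) dddAAdA
dAddddd
dAdAdAA
dAddddd
dddAAAd
2) ddAAddd
dddAddA
dAddddd
AddAddA
ddAAdAd
3) ddddddd
dddAddd
ddAdddA
AAdAAdA
dAddddA
4) ddddddd
ddddddd
dAAdAAA
dAdAddA
dAAddAA

0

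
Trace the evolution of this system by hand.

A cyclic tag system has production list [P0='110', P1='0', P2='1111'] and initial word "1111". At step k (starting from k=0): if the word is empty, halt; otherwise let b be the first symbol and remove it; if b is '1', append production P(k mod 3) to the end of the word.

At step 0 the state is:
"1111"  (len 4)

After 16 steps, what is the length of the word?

t=0: "1111"  (len 4)
t=1: "111110"  (len 6)
t=2: "111100"  (len 6)
t=3: "111001111"  (len 9)
t=4: "11001111110"  (len 11)
t=5: "10011111100"  (len 11)
t=6: "00111111001111"  (len 14)
t=7: "0111111001111"  (len 13)
t=8: "111111001111"  (len 12)
t=9: "111110011111111"  (len 15)
t=10: "11110011111111110"  (len 17)
t=11: "11100111111111100"  (len 17)
t=12: "11001111111111001111"  (len 20)
t=13: "1001111111111001111110"  (len 22)
t=14: "0011111111110011111100"  (len 22)
t=15: "011111111110011111100"  (len 21)
t=16: "11111111110011111100"  (len 20)

20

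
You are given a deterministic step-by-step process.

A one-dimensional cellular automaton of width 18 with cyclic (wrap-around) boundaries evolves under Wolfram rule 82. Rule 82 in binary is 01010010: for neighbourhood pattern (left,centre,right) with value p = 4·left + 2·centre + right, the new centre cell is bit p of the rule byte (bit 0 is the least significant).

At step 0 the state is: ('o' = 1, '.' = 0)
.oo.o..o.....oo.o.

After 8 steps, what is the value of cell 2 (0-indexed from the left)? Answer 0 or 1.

gen 0: .oo.o..o.....oo.o.
gen 1: o.o..oo.o...o.o..o
gen 2: o..oo.o..o.o...oo.
gen 3: .oo.o..oo...o.o.o.
gen 4: o.o..oo.oo.o.....o
gen 5: o..oo.o..o..o...o.
gen 6: .oo.o..oo.oo.o.o..
gen 7: o.o..oo.o..o....o.
gen 8: ...oo.o..oo.o..o..

0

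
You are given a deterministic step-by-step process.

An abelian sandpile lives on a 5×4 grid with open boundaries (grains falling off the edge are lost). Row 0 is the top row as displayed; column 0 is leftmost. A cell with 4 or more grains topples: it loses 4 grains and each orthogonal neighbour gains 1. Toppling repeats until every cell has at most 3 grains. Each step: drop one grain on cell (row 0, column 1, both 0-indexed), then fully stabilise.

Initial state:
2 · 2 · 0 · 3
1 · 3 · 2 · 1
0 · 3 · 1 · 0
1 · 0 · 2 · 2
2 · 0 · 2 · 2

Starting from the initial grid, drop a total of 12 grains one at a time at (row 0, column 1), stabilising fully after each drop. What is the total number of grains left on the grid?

31

0) 2 · 2 · 0 · 3
1 · 3 · 2 · 1
0 · 3 · 1 · 0
1 · 0 · 2 · 2
2 · 0 · 2 · 2
1) 2 · 3 · 0 · 3
1 · 3 · 2 · 1
0 · 3 · 1 · 0
1 · 0 · 2 · 2
2 · 0 · 2 · 2
2) 3 · 1 · 1 · 3
2 · 1 · 3 · 1
1 · 0 · 2 · 0
1 · 1 · 2 · 2
2 · 0 · 2 · 2
3) 3 · 2 · 1 · 3
2 · 1 · 3 · 1
1 · 0 · 2 · 0
1 · 1 · 2 · 2
2 · 0 · 2 · 2
4) 3 · 3 · 1 · 3
2 · 1 · 3 · 1
1 · 0 · 2 · 0
1 · 1 · 2 · 2
2 · 0 · 2 · 2
5) 0 · 1 · 2 · 3
3 · 2 · 3 · 1
1 · 0 · 2 · 0
1 · 1 · 2 · 2
2 · 0 · 2 · 2
6) 0 · 2 · 2 · 3
3 · 2 · 3 · 1
1 · 0 · 2 · 0
1 · 1 · 2 · 2
2 · 0 · 2 · 2
7) 0 · 3 · 2 · 3
3 · 2 · 3 · 1
1 · 0 · 2 · 0
1 · 1 · 2 · 2
2 · 0 · 2 · 2
8) 1 · 0 · 3 · 3
3 · 3 · 3 · 1
1 · 0 · 2 · 0
1 · 1 · 2 · 2
2 · 0 · 2 · 2
9) 1 · 1 · 3 · 3
3 · 3 · 3 · 1
1 · 0 · 2 · 0
1 · 1 · 2 · 2
2 · 0 · 2 · 2
10) 1 · 2 · 3 · 3
3 · 3 · 3 · 1
1 · 0 · 2 · 0
1 · 1 · 2 · 2
2 · 0 · 2 · 2
11) 1 · 3 · 3 · 3
3 · 3 · 3 · 1
1 · 0 · 2 · 0
1 · 1 · 2 · 2
2 · 0 · 2 · 2
12) 3 · 2 · 2 · 0
0 · 2 · 1 · 3
2 · 1 · 3 · 0
1 · 1 · 2 · 2
2 · 0 · 2 · 2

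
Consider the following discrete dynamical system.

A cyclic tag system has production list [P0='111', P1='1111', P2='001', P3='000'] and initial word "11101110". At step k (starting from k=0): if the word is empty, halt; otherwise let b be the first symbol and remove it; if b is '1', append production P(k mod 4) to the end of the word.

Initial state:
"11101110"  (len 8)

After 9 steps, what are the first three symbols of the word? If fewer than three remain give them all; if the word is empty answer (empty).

111

t=0: "11101110"  (len 8)
t=1: "1101110111"  (len 10)
t=2: "1011101111111"  (len 13)
t=3: "011101111111001"  (len 15)
t=4: "11101111111001"  (len 14)
t=5: "1101111111001111"  (len 16)
t=6: "1011111110011111111"  (len 19)
t=7: "011111110011111111001"  (len 21)
t=8: "11111110011111111001"  (len 20)
t=9: "1111110011111111001111"  (len 22)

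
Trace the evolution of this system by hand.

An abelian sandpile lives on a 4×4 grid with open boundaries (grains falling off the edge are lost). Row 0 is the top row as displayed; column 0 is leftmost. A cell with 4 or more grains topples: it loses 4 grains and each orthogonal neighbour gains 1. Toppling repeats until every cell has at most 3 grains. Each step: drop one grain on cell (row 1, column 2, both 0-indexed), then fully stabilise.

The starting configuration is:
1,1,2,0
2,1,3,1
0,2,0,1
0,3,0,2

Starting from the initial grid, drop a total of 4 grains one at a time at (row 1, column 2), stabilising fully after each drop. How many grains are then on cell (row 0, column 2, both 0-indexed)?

3

0) 1,1,2,0
2,1,3,1
0,2,0,1
0,3,0,2
1) 1,1,3,0
2,2,0,2
0,2,1,1
0,3,0,2
2) 1,1,3,0
2,2,1,2
0,2,1,1
0,3,0,2
3) 1,1,3,0
2,2,2,2
0,2,1,1
0,3,0,2
4) 1,1,3,0
2,2,3,2
0,2,1,1
0,3,0,2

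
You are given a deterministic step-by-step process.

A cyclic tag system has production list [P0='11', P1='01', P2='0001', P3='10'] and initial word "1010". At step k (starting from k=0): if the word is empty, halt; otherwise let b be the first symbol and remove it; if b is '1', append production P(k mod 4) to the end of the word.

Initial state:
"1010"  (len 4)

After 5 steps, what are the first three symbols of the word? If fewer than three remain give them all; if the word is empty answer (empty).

100

gen 0: "1010"  (len 4)
gen 1: "01011"  (len 5)
gen 2: "1011"  (len 4)
gen 3: "0110001"  (len 7)
gen 4: "110001"  (len 6)
gen 5: "1000111"  (len 7)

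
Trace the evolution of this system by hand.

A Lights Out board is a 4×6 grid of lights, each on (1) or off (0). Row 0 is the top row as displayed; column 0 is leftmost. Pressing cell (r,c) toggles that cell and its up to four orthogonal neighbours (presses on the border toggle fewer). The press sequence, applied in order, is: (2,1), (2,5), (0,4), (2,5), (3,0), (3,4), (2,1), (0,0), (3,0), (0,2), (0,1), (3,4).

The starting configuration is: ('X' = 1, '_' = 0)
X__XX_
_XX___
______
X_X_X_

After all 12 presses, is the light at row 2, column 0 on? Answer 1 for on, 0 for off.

k=0  X__XX_
_XX___
______
X_X_X_
k=1  X__XX_
__X___
XXX___
XXX_X_
k=2  X__XX_
__X__X
XXX_XX
XXX_XX
k=3  X____X
__X_XX
XXX_XX
XXX_XX
k=4  X____X
__X_X_
XXX___
XXX_X_
k=5  X____X
__X_X_
_XX___
__X_X_
k=6  X____X
__X_X_
_XX_X_
__XX_X
k=7  X____X
_XX_X_
X___X_
_XXX_X
k=8  _X___X
XXX_X_
X___X_
_XXX_X
k=9  _X___X
XXX_X_
____X_
X_XX_X
k=10  __XX_X
XX__X_
____X_
X_XX_X
k=11  XX_X_X
X___X_
____X_
X_XX_X
k=12  XX_X_X
X___X_
______
X_X_X_

0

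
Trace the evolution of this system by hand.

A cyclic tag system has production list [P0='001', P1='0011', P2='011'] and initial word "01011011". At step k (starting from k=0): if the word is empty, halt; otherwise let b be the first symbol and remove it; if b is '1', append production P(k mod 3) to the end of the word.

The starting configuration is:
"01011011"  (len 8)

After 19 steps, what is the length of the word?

k=0  "01011011"  (len 8)
k=1  "1011011"  (len 7)
k=2  "0110110011"  (len 10)
k=3  "110110011"  (len 9)
k=4  "10110011001"  (len 11)
k=5  "01100110010011"  (len 14)
k=6  "1100110010011"  (len 13)
k=7  "100110010011001"  (len 15)
k=8  "001100100110010011"  (len 18)
k=9  "01100100110010011"  (len 17)
k=10  "1100100110010011"  (len 16)
k=11  "1001001100100110011"  (len 19)
k=12  "001001100100110011011"  (len 21)
k=13  "01001100100110011011"  (len 20)
k=14  "1001100100110011011"  (len 19)
k=15  "001100100110011011011"  (len 21)
k=16  "01100100110011011011"  (len 20)
k=17  "1100100110011011011"  (len 19)
k=18  "100100110011011011011"  (len 21)
k=19  "00100110011011011011001"  (len 23)

23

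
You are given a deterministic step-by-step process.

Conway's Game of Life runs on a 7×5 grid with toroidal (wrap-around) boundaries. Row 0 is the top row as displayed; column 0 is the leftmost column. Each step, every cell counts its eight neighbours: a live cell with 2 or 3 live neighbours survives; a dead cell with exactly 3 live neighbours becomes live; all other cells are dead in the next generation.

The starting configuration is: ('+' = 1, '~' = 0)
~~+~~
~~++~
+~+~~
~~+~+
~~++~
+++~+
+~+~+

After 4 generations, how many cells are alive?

gen 0: ~~+~~
~~++~
+~+~~
~~+~+
~~++~
+++~+
+~+~+
gen 1: ~~+~+
~~++~
~~+~+
~~+~+
~~~~~
~~~~~
~~+~+
gen 2: ~++~+
~++~+
~++~+
~~~~~
~~~~~
~~~~~
~~~~~
gen 3: ~++~~
~~~~+
~++~~
~~~~~
~~~~~
~~~~~
~~~~~
gen 4: ~~~~~
+~~+~
~~~~~
~~~~~
~~~~~
~~~~~
~~~~~

2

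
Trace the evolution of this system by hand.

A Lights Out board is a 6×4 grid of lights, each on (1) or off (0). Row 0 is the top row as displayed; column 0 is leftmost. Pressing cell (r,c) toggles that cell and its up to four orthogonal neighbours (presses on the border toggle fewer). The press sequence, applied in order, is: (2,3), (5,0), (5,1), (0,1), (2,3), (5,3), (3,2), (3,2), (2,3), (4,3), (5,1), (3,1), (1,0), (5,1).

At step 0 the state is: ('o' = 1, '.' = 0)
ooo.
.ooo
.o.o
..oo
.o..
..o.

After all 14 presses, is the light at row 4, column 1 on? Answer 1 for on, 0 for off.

step 0: ooo.
.ooo
.o.o
..oo
.o..
..o.
step 1: ooo.
.oo.
.oo.
..o.
.o..
..o.
step 2: ooo.
.oo.
.oo.
..o.
oo..
ooo.
step 3: ooo.
.oo.
.oo.
..o.
o...
....
step 4: ....
..o.
.oo.
..o.
o...
....
step 5: ....
..oo
.o.o
..oo
o...
....
step 6: ....
..oo
.o.o
..oo
o..o
..oo
step 7: ....
..oo
.ooo
.o..
o.oo
..oo
step 8: ....
..oo
.o.o
..oo
o..o
..oo
step 9: ....
..o.
.oo.
..o.
o..o
..oo
step 10: ....
..o.
.oo.
..oo
o.o.
..o.
step 11: ....
..o.
.oo.
..oo
ooo.
oo..
step 12: ....
..o.
..o.
oo.o
o.o.
oo..
step 13: o...
ooo.
o.o.
oo.o
o.o.
oo..
step 14: o...
ooo.
o.o.
oo.o
ooo.
..o.

1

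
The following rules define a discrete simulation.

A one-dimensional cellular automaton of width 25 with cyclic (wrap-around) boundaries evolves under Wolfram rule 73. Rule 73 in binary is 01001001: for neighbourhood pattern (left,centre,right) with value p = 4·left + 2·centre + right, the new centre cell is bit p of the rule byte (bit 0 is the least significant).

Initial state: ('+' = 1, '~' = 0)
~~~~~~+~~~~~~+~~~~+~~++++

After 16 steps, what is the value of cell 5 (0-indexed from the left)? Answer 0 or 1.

0

0) ~~~~~~+~~~~~~+~~~~+~~++++
1) ~++++~~~++++~~~++~~~~+~~+
2) ~+~~+~+~+~~+~+~++~++~~~~~
3) ~~~~~~~~~~~~~~~++~++~++++
4) ~+++++++++++++~++~++~+~~+
5) ~+~~~~~~~~~~~+~++~++~~~~~
6) ~~~+++++++++~~~++~++~++++
7) ~+~+~~~~~~~+~+~++~++~+~~+
8) ~~~~~+++++~~~~~++~++~~~~~
9) ++++~+~~~+~+++~++~++~++++
10) ~~~+~~~+~~~+~+~++~++~+~~~
11) ++~~~+~~~+~~~~~++~++~~~++
12) ~+~+~~~+~~~+++~++~++~+~+~
13) ~~~~~+~~~+~+~+~++~++~~~~~
14) ++++~~~+~~~~~~~++~++~++++
15) ~~~+~+~~~+++++~++~++~+~~~
16) ++~~~~~+~+~~~+~++~++~~~++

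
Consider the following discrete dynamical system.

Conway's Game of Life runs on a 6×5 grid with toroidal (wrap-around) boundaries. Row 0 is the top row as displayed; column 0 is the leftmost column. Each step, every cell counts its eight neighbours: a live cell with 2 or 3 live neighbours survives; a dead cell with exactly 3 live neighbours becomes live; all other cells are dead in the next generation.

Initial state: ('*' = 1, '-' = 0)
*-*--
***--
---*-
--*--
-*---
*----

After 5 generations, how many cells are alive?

t=0: *-*--
***--
---*-
--*--
-*---
*----
t=1: *-*-*
*-***
---*-
--*--
-*---
*----
t=2: --*--
*-*--
-*---
--*--
-*---
*---*
t=3: *--**
--*--
-**--
-**--
**---
**---
t=4: *-***
*-*-*
---*-
-----
-----
--*--
t=5: *-*--
*-*--
---**
-----
-----
-**-*

9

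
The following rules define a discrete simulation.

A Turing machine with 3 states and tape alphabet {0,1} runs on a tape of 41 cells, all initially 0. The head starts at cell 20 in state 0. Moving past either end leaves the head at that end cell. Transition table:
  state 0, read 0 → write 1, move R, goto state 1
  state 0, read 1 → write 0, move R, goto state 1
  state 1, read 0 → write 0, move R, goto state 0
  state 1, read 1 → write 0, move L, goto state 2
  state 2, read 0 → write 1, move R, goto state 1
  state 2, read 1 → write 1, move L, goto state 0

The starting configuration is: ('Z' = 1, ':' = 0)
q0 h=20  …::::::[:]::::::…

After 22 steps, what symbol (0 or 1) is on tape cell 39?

t=0: q0 h=20  …::::::[:]::::::…
t=1: q1 h=21  …:::::Z[:]::::::…
t=2: q0 h=22  …::::Z:[:]::::::…
t=3: q1 h=23  …:::Z:Z[:]::::::…
t=4: q0 h=24  …::Z:Z:[:]::::::…
t=5: q1 h=25  …:Z:Z:Z[:]::::::…
t=6: q0 h=26  …Z:Z:Z:[:]::::::…
t=7: q1 h=27  …:Z:Z:Z[:]::::::…
t=8: q0 h=28  …Z:Z:Z:[:]::::::…
t=9: q1 h=29  …:Z:Z:Z[:]::::::…
t=10: q0 h=30  …Z:Z:Z:[:]::::::…
t=11: q1 h=31  …:Z:Z:Z[:]::::::…
t=12: q0 h=32  …Z:Z:Z:[:]::::::…
t=13: q1 h=33  …:Z:Z:Z[:]::::::…
t=14: q0 h=34  …Z:Z:Z:[:]::::::|
t=15: q1 h=35  …:Z:Z:Z[:]:::::|
t=16: q0 h=36  …Z:Z:Z:[:]::::|
t=17: q1 h=37  …:Z:Z:Z[:]:::|
t=18: q0 h=38  …Z:Z:Z:[:]::|
t=19: q1 h=39  …:Z:Z:Z[:]:|
t=20: q0 h=40  …Z:Z:Z:[:]|
t=21: q1 h=40  …Z:Z:Z:[Z]|
t=22: q2 h=39  …:Z:Z:Z[:]:|

0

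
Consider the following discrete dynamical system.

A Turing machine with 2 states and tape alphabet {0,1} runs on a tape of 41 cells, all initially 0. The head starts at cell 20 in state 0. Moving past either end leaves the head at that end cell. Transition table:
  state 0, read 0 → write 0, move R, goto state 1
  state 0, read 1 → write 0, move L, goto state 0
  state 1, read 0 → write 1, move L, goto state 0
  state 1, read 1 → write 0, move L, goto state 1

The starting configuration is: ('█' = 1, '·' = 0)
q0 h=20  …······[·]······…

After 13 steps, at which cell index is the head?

17

t=0: q0 h=20  …······[·]······…
t=1: q1 h=21  …······[·]······…
t=2: q0 h=20  …······[·]█·····…
t=3: q1 h=21  …······[█]······…
t=4: q1 h=20  …······[·]······…
t=5: q0 h=19  …······[·]█·····…
t=6: q1 h=20  …······[█]······…
t=7: q1 h=19  …······[·]······…
t=8: q0 h=18  …······[·]█·····…
t=9: q1 h=19  …······[█]······…
t=10: q1 h=18  …······[·]······…
t=11: q0 h=17  …······[·]█·····…
t=12: q1 h=18  …······[█]······…
t=13: q1 h=17  …······[·]······…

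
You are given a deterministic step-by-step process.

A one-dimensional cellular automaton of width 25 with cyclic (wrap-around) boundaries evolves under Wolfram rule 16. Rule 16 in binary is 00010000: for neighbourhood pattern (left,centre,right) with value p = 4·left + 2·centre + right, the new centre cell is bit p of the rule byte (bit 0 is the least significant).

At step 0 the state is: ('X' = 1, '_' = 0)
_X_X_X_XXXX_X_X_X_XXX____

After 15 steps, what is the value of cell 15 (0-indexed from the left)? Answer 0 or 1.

0

k=0  _X_X_X_XXXX_X_X_X_XXX____
k=1  _____________________X___
k=2  ______________________X__
k=3  _______________________X_
k=4  ________________________X
k=5  X________________________
k=6  _X_______________________
k=7  __X______________________
k=8  ___X_____________________
k=9  ____X____________________
k=10  _____X___________________
k=11  ______X__________________
k=12  _______X_________________
k=13  ________X________________
k=14  _________X_______________
k=15  __________X______________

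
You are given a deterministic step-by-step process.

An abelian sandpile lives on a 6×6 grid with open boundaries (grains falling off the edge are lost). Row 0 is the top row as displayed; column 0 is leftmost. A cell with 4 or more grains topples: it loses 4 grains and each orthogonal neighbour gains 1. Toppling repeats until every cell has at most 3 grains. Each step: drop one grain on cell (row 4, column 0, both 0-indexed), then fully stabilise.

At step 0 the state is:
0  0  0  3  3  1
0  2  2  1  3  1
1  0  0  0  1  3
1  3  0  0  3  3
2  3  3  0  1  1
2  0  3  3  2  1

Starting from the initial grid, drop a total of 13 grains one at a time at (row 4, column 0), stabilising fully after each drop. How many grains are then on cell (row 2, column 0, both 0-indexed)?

k=0  0  0  0  3  3  1
0  2  2  1  3  1
1  0  0  0  1  3
1  3  0  0  3  3
2  3  3  0  1  1
2  0  3  3  2  1
k=1  0  0  0  3  3  1
0  2  2  1  3  1
1  0  0  0  1  3
1  3  0  0  3  3
3  3  3  0  1  1
2  0  3  3  2  1
k=2  0  0  0  3  3  1
0  2  2  1  3  1
1  1  0  0  1  3
3  0  2  0  3  3
1  2  1  2  1  1
3  2  1  0  3  1
k=3  0  0  0  3  3  1
0  2  2  1  3  1
1  1  0  0  1  3
3  0  2  0  3  3
2  2  1  2  1  1
3  2  1  0  3  1
k=4  0  0  0  3  3  1
0  2  2  1  3  1
1  1  0  0  1  3
3  0  2  0  3  3
3  2  1  2  1  1
3  2  1  0  3  1
k=5  0  0  0  3  3  1
0  2  2  1  3  1
2  1  0  0  1  3
0  1  2  0  3  3
2  3  1  2  1  1
0  3  1  0  3  1
k=6  0  0  0  3  3  1
0  2  2  1  3  1
2  1  0  0  1  3
0  1  2  0  3  3
3  3  1  2  1  1
0  3  1  0  3  1
k=7  0  0  0  3  3  1
0  2  2  1  3  1
2  1  0  0  1  3
1  2  2  0  3  3
1  1  2  2  1  1
2  0  2  0  3  1
k=8  0  0  0  3  3  1
0  2  2  1  3  1
2  1  0  0  1  3
1  2  2  0  3  3
2  1  2  2  1  1
2  0  2  0  3  1
k=9  0  0  0  3  3  1
0  2  2  1  3  1
2  1  0  0  1  3
1  2  2  0  3  3
3  1  2  2  1  1
2  0  2  0  3  1
k=10  0  0  0  3  3  1
0  2  2  1  3  1
2  1  0  0  1  3
2  2  2  0  3  3
0  2  2  2  1  1
3  0  2  0  3  1
k=11  0  0  0  3  3  1
0  2  2  1  3  1
2  1  0  0  1  3
2  2  2  0  3  3
1  2  2  2  1  1
3  0  2  0  3  1
k=12  0  0  0  3  3  1
0  2  2  1  3  1
2  1  0  0  1  3
2  2  2  0  3  3
2  2  2  2  1  1
3  0  2  0  3  1
k=13  0  0  0  3  3  1
0  2  2  1  3  1
2  1  0  0  1  3
2  2  2  0  3  3
3  2  2  2  1  1
3  0  2  0  3  1

2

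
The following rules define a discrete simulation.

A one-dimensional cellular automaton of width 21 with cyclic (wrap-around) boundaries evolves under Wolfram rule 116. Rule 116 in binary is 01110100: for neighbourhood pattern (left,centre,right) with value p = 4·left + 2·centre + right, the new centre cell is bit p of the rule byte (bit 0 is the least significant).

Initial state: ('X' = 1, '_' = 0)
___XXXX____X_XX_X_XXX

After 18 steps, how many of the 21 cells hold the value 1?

t=0: ___XXXX____X_XX_X_XXX
t=1: X_____XX___XX_XXXX__X
t=2: XX_____XX___XX___XX__
t=3: _XX_____XX___XX___XX_
t=4: __XX_____XX___XX___XX
t=5: X__XX_____XX___XX___X
t=6: XX__XX_____XX___XX___
t=7: _XX__XX_____XX___XX__
t=8: __XX__XX_____XX___XX_
t=9: ___XX__XX_____XX___XX
t=10: X___XX__XX_____XX___X
t=11: XX___XX__XX_____XX___
t=12: _XX___XX__XX_____XX__
t=13: __XX___XX__XX_____XX_
t=14: ___XX___XX__XX_____XX
t=15: X___XX___XX__XX_____X
t=16: XX___XX___XX__XX_____
t=17: _XX___XX___XX__XX____
t=18: __XX___XX___XX__XX___

8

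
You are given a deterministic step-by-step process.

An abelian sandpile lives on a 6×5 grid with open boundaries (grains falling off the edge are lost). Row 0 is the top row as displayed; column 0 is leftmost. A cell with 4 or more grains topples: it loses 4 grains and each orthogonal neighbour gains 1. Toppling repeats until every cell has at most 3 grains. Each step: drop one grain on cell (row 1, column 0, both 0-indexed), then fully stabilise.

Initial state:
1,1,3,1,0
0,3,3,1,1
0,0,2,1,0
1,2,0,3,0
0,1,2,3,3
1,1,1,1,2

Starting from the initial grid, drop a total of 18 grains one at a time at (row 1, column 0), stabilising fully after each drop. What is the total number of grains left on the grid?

46

step 0: 1,1,3,1,0
0,3,3,1,1
0,0,2,1,0
1,2,0,3,0
0,1,2,3,3
1,1,1,1,2
step 1: 1,1,3,1,0
1,3,3,1,1
0,0,2,1,0
1,2,0,3,0
0,1,2,3,3
1,1,1,1,2
step 2: 1,1,3,1,0
2,3,3,1,1
0,0,2,1,0
1,2,0,3,0
0,1,2,3,3
1,1,1,1,2
step 3: 1,1,3,1,0
3,3,3,1,1
0,0,2,1,0
1,2,0,3,0
0,1,2,3,3
1,1,1,1,2
step 4: 2,3,0,2,0
1,1,1,2,1
1,1,3,1,0
1,2,0,3,0
0,1,2,3,3
1,1,1,1,2
step 5: 2,3,0,2,0
2,1,1,2,1
1,1,3,1,0
1,2,0,3,0
0,1,2,3,3
1,1,1,1,2
step 6: 2,3,0,2,0
3,1,1,2,1
1,1,3,1,0
1,2,0,3,0
0,1,2,3,3
1,1,1,1,2
step 7: 3,3,0,2,0
0,2,1,2,1
2,1,3,1,0
1,2,0,3,0
0,1,2,3,3
1,1,1,1,2
step 8: 3,3,0,2,0
1,2,1,2,1
2,1,3,1,0
1,2,0,3,0
0,1,2,3,3
1,1,1,1,2
step 9: 3,3,0,2,0
2,2,1,2,1
2,1,3,1,0
1,2,0,3,0
0,1,2,3,3
1,1,1,1,2
step 10: 3,3,0,2,0
3,2,1,2,1
2,1,3,1,0
1,2,0,3,0
0,1,2,3,3
1,1,1,1,2
step 11: 1,1,1,2,0
2,0,2,2,1
3,2,3,1,0
1,2,0,3,0
0,1,2,3,3
1,1,1,1,2
step 12: 1,1,1,2,0
3,0,2,2,1
3,2,3,1,0
1,2,0,3,0
0,1,2,3,3
1,1,1,1,2
step 13: 2,1,1,2,0
1,1,2,2,1
0,3,3,1,0
2,2,0,3,0
0,1,2,3,3
1,1,1,1,2
step 14: 2,1,1,2,0
2,1,2,2,1
0,3,3,1,0
2,2,0,3,0
0,1,2,3,3
1,1,1,1,2
step 15: 2,1,1,2,0
3,1,2,2,1
0,3,3,1,0
2,2,0,3,0
0,1,2,3,3
1,1,1,1,2
step 16: 3,1,1,2,0
0,2,2,2,1
1,3,3,1,0
2,2,0,3,0
0,1,2,3,3
1,1,1,1,2
step 17: 3,1,1,2,0
1,2,2,2,1
1,3,3,1,0
2,2,0,3,0
0,1,2,3,3
1,1,1,1,2
step 18: 3,1,1,2,0
2,2,2,2,1
1,3,3,1,0
2,2,0,3,0
0,1,2,3,3
1,1,1,1,2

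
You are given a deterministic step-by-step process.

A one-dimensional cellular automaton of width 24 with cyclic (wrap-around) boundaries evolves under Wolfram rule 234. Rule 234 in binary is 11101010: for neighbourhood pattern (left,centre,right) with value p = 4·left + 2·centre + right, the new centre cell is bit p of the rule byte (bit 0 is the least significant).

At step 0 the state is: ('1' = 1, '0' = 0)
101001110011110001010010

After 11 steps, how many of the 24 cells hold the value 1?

t=0: 101001110011110001010010
t=1: 010011110111110010100101
t=2: 100111111111110101001010
t=3: 001111111111111010010101
t=4: 011111111111111100101010
t=5: 111111111111111101010100
t=6: 111111111111111110101001
t=7: 111111111111111111010011
t=8: 111111111111111111100111
t=9: 111111111111111111101111
t=10: 111111111111111111111111
t=11: 111111111111111111111111

24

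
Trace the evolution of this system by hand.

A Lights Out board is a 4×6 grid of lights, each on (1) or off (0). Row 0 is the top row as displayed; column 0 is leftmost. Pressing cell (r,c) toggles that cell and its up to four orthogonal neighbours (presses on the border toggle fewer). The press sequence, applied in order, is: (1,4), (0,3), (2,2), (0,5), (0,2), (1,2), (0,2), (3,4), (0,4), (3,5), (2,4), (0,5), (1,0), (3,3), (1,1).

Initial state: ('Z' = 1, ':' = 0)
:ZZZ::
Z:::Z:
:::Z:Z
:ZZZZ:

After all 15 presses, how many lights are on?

17

t=0: :ZZZ::
Z:::Z:
:::Z:Z
:ZZZZ:
t=1: :ZZZZ:
Z::Z:Z
:::ZZZ
:ZZZZ:
t=2: :Z::::
Z::::Z
:::ZZZ
:ZZZZ:
t=3: :Z::::
Z:Z::Z
:ZZ:ZZ
:Z:ZZ:
t=4: :Z::ZZ
Z:Z:::
:ZZ:ZZ
:Z:ZZ:
t=5: ::ZZZZ
Z:::::
:ZZ:ZZ
:Z:ZZ:
t=6: :::ZZZ
ZZZZ::
:Z::ZZ
:Z:ZZ:
t=7: :ZZ:ZZ
ZZ:Z::
:Z::ZZ
:Z:ZZ:
t=8: :ZZ:ZZ
ZZ:Z::
:Z:::Z
:Z:::Z
t=9: :ZZZ::
ZZ:ZZ:
:Z:::Z
:Z:::Z
t=10: :ZZZ::
ZZ:ZZ:
:Z::::
:Z::Z:
t=11: :ZZZ::
ZZ:Z::
:Z:ZZZ
:Z::::
t=12: :ZZZZZ
ZZ:Z:Z
:Z:ZZZ
:Z::::
t=13: ZZZZZZ
:::Z:Z
ZZ:ZZZ
:Z::::
t=14: ZZZZZZ
:::Z:Z
ZZ::ZZ
:ZZZZ:
t=15: Z:ZZZZ
ZZZZ:Z
Z:::ZZ
:ZZZZ:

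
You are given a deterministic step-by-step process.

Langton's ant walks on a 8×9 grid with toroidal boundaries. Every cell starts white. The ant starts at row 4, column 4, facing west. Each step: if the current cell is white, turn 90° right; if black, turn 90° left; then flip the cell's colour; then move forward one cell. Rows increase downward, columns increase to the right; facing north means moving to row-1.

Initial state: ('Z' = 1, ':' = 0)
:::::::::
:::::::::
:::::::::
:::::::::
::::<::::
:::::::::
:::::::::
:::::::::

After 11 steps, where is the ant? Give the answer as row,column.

6,5

[0] :::::::::
:::::::::
:::::::::
:::::::::
::::<::::
:::::::::
:::::::::
:::::::::
[1] :::::::::
:::::::::
:::::::::
::::^::::
::::Z::::
:::::::::
:::::::::
:::::::::
[2] :::::::::
:::::::::
:::::::::
::::Z>:::
::::Z::::
:::::::::
:::::::::
:::::::::
[3] :::::::::
:::::::::
:::::::::
::::ZZ:::
::::Zv:::
:::::::::
:::::::::
:::::::::
[4] :::::::::
:::::::::
:::::::::
::::ZZ:::
::::<Z:::
:::::::::
:::::::::
:::::::::
[5] :::::::::
:::::::::
:::::::::
::::ZZ:::
:::::Z:::
::::v::::
:::::::::
:::::::::
[6] :::::::::
:::::::::
:::::::::
::::ZZ:::
:::::Z:::
:::<Z::::
:::::::::
:::::::::
[7] :::::::::
:::::::::
:::::::::
::::ZZ:::
:::^:Z:::
:::ZZ::::
:::::::::
:::::::::
[8] :::::::::
:::::::::
:::::::::
::::ZZ:::
:::Z>Z:::
:::ZZ::::
:::::::::
:::::::::
[9] :::::::::
:::::::::
:::::::::
::::ZZ:::
:::ZZZ:::
:::Zv::::
:::::::::
:::::::::
[10] :::::::::
:::::::::
:::::::::
::::ZZ:::
:::ZZZ:::
:::Z:>:::
:::::::::
:::::::::
[11] :::::::::
:::::::::
:::::::::
::::ZZ:::
:::ZZZ:::
:::Z:Z:::
:::::v:::
:::::::::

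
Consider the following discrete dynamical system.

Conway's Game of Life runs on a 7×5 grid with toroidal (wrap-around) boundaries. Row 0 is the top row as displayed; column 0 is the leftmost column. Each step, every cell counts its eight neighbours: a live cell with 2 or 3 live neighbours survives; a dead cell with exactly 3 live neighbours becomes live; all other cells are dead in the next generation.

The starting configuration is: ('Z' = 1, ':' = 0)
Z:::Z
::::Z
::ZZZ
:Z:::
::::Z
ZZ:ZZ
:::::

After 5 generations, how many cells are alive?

k=0  Z:::Z
::::Z
::ZZZ
:Z:::
::::Z
ZZ:ZZ
:::::
k=1  Z:::Z
:::::
Z:ZZZ
Z:Z:Z
:ZZZZ
Z::ZZ
:Z:Z:
k=2  Z:::Z
:Z:::
Z:Z::
:::::
:::::
:::::
:ZZZ:
k=3  Z::ZZ
:Z::Z
:Z:::
:::::
:::::
::Z::
ZZZZZ
k=4  :::::
:ZZZZ
Z::::
:::::
:::::
Z:Z:Z
:::::
k=5  ::ZZ:
ZZZZZ
ZZZZZ
:::::
:::::
:::::
:::::

12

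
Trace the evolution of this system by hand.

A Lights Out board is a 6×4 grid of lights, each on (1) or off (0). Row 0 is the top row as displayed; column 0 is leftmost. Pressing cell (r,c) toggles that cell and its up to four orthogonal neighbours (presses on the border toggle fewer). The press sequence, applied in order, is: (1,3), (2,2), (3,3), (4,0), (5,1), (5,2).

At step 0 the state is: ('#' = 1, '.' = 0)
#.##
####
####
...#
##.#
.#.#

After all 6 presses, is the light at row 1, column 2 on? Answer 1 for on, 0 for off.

gen 0: #.##
####
####
...#
##.#
.#.#
gen 1: #.#.
##..
###.
...#
##.#
.#.#
gen 2: #.#.
###.
#..#
..##
##.#
.#.#
gen 3: #.#.
###.
#...
....
##..
.#.#
gen 4: #.#.
###.
#...
#...
....
##.#
gen 5: #.#.
###.
#...
#...
.#..
..##
gen 6: #.#.
###.
#...
#...
.##.
.#..

1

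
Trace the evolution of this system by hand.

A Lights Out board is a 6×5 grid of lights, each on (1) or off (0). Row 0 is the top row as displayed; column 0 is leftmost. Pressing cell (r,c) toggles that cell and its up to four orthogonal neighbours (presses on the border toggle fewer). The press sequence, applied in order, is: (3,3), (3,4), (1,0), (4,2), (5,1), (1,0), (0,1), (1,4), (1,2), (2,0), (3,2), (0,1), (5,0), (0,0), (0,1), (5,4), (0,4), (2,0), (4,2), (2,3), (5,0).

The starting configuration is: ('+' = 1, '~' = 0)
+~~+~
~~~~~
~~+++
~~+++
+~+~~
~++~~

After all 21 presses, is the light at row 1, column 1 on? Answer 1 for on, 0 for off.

[0] +~~+~
~~~~~
~~+++
~~+++
+~+~~
~++~~
[1] +~~+~
~~~~~
~~+~+
~~~~~
+~++~
~++~~
[2] +~~+~
~~~~~
~~+~~
~~~++
+~+++
~++~~
[3] ~~~+~
++~~~
+~+~~
~~~++
+~+++
~++~~
[4] ~~~+~
++~~~
+~+~~
~~+++
++~~+
~+~~~
[5] ~~~+~
++~~~
+~+~~
~~+++
+~~~+
+~+~~
[6] +~~+~
~~~~~
~~+~~
~~+++
+~~~+
+~+~~
[7] ~+++~
~+~~~
~~+~~
~~+++
+~~~+
+~+~~
[8] ~++++
~+~++
~~+~+
~~+++
+~~~+
+~+~~
[9] ~+~++
~~+~+
~~~~+
~~+++
+~~~+
+~+~~
[10] ~+~++
+~+~+
++~~+
+~+++
+~~~+
+~+~~
[11] ~+~++
+~+~+
+++~+
++~~+
+~+~+
+~+~~
[12] +~+++
+++~+
+++~+
++~~+
+~+~+
+~+~~
[13] +~+++
+++~+
+++~+
++~~+
~~+~+
~++~~
[14] ~++++
~++~+
+++~+
++~~+
~~+~+
~++~~
[15] +~~++
~~+~+
+++~+
++~~+
~~+~+
~++~~
[16] +~~++
~~+~+
+++~+
++~~+
~~+~~
~++++
[17] +~~~~
~~+~~
+++~+
++~~+
~~+~~
~++++
[18] +~~~~
+~+~~
~~+~+
~+~~+
~~+~~
~++++
[19] +~~~~
+~+~~
~~+~+
~++~+
~+~+~
~+~++
[20] +~~~~
+~++~
~~~+~
~++++
~+~+~
~+~++
[21] +~~~~
+~++~
~~~+~
~++++
++~+~
+~~++

0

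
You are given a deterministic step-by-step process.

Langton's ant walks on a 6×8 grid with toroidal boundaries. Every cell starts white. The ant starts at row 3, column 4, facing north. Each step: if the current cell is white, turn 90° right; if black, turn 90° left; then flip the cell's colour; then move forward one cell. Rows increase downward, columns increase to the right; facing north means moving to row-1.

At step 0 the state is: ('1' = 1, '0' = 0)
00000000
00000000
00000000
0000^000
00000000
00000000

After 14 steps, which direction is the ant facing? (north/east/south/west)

south

gen 0: 00000000
00000000
00000000
0000^000
00000000
00000000
gen 1: 00000000
00000000
00000000
00001>00
00000000
00000000
gen 2: 00000000
00000000
00000000
00001100
00000v00
00000000
gen 3: 00000000
00000000
00000000
00001100
0000<100
00000000
gen 4: 00000000
00000000
00000000
0000^100
00001100
00000000
gen 5: 00000000
00000000
00000000
000<0100
00001100
00000000
gen 6: 00000000
00000000
000^0000
00010100
00001100
00000000
gen 7: 00000000
00000000
0001>000
00010100
00001100
00000000
gen 8: 00000000
00000000
00011000
0001v100
00001100
00000000
gen 9: 00000000
00000000
00011000
000<1100
00001100
00000000
gen 10: 00000000
00000000
00011000
00001100
000v1100
00000000
gen 11: 00000000
00000000
00011000
00001100
00<11100
00000000
gen 12: 00000000
00000000
00011000
00^01100
00111100
00000000
gen 13: 00000000
00000000
00011000
001>1100
00111100
00000000
gen 14: 00000000
00000000
00011000
00111100
001v1100
00000000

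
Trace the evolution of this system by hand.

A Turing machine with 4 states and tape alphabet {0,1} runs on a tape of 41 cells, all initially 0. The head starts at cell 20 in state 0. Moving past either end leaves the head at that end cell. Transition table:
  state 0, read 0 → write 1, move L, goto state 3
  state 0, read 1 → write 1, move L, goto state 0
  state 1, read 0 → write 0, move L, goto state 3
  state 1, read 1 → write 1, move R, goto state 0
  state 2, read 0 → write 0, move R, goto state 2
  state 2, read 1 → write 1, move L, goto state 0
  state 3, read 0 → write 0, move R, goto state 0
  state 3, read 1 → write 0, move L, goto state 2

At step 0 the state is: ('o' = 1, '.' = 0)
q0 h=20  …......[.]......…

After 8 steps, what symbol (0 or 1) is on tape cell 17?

0) q0 h=20  …......[.]......…
1) q3 h=19  …......[.]o.....…
2) q0 h=20  …......[o]......…
3) q0 h=19  …......[.]o.....…
4) q3 h=18  …......[.]oo....…
5) q0 h=19  …......[o]o.....…
6) q0 h=18  …......[.]oo....…
7) q3 h=17  …......[.]ooo...…
8) q0 h=18  …......[o]oo....…

0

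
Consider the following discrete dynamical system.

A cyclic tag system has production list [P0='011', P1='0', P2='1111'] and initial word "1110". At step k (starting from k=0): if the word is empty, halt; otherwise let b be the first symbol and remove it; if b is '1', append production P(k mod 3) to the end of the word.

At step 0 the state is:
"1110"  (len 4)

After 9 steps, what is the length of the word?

[0] "1110"  (len 4)
[1] "110011"  (len 6)
[2] "100110"  (len 6)
[3] "001101111"  (len 9)
[4] "01101111"  (len 8)
[5] "1101111"  (len 7)
[6] "1011111111"  (len 10)
[7] "011111111011"  (len 12)
[8] "11111111011"  (len 11)
[9] "11111110111111"  (len 14)

14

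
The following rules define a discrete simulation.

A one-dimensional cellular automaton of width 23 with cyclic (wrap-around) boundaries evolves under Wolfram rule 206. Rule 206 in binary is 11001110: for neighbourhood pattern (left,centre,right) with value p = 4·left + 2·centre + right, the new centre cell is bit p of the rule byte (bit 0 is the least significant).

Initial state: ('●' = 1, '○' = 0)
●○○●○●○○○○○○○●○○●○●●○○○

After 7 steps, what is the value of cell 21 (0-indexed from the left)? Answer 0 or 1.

step 0: ●○○●○●○○○○○○○●○○●○●●○○○
step 1: ●○●●○●○○○○○○●●○●●○●●○○●
step 2: ●○●●○●○○○○○●●●○●●○●●○●●
step 3: ●○●●○●○○○○●●●●○●●○●●○●●
step 4: ●○●●○●○○○●●●●●○●●○●●○●●
step 5: ●○●●○●○○●●●●●●○●●○●●○●●
step 6: ●○●●○●○●●●●●●●○●●○●●○●●
step 7: ●○●●○●○●●●●●●●○●●○●●○●●

1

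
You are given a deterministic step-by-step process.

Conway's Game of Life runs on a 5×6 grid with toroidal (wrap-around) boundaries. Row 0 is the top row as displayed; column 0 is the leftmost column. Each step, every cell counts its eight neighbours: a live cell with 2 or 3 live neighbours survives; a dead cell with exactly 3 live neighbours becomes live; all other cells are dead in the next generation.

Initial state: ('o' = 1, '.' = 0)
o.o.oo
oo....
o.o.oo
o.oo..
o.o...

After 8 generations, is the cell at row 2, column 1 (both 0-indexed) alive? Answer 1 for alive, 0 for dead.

0

k=0  o.o.oo
oo....
o.o.oo
o.oo..
o.o...
k=1  ..oo..
..o...
..o.o.
o.o.o.
o.o.o.
k=2  ..o...
.oo...
..o..o
..o.o.
..o.o.
k=3  ..o...
.ooo..
..o...
.oo.oo
.oo...
k=4  ......
.o.o..
o...o.
o.....
o.....
k=5  ......
......
oo...o
oo....
......
k=6  ......
o.....
.o...o
.o...o
......
k=7  ......
o.....
.o...o
......
......
k=8  ......
o.....
o.....
......
......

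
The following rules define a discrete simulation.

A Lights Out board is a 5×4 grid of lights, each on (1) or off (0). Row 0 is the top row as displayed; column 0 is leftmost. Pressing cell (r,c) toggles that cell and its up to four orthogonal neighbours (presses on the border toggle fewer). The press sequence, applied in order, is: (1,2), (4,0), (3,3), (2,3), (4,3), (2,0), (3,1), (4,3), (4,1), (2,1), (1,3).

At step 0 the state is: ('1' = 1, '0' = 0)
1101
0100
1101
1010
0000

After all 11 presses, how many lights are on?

gen 0: 1101
0100
1101
1010
0000
gen 1: 1111
0011
1111
1010
0000
gen 2: 1111
0011
1111
0010
1100
gen 3: 1111
0011
1110
0001
1101
gen 4: 1111
0010
1101
0000
1101
gen 5: 1111
0010
1101
0001
1110
gen 6: 1111
1010
0001
1001
1110
gen 7: 1111
1010
0101
0111
1010
gen 8: 1111
1010
0101
0110
1001
gen 9: 1111
1010
0101
0010
0111
gen 10: 1111
1110
1011
0110
0111
gen 11: 1110
1101
1010
0110
0111

13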